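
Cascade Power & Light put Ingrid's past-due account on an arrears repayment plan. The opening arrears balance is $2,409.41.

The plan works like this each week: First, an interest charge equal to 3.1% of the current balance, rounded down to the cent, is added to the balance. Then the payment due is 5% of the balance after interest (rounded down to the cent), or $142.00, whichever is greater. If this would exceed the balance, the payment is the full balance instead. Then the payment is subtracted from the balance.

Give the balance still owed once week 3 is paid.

# | Opening | Interest | Payment | End bal
1 | $2,409.41 | $74.69 | $142.00 | $2,342.10
2 | $2,342.10 | $72.60 | $142.00 | $2,272.70
3 | $2,272.70 | $70.45 | $142.00 | $2,201.15

$2,201.15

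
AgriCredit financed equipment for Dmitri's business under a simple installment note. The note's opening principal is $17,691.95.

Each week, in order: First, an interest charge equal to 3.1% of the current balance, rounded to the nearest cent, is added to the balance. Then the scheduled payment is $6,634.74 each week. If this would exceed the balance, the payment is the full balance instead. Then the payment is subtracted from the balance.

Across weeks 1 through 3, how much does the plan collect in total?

Week 1: $17,691.95 +$548.45 interest = $18,240.40; pay $6,634.74 → $11,605.66
Week 2: $11,605.66 +$359.78 interest = $11,965.44; pay $6,634.74 → $5,330.70
Week 3: $5,330.70 +$165.25 interest = $5,495.95; pay $5,495.95 → $0.00
Total paid: $18,765.43

$18,765.43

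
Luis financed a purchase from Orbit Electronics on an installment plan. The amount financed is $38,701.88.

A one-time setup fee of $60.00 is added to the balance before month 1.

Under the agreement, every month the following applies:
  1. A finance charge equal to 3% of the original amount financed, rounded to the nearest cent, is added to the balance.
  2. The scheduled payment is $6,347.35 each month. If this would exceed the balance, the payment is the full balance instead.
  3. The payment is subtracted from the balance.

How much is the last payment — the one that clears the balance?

Month 1: opening $38,761.88; interest $1,161.06 → $39,922.94; payment $6,347.35; balance $33,575.59
Month 2: opening $33,575.59; interest $1,161.06 → $34,736.65; payment $6,347.35; balance $28,389.30
Month 3: opening $28,389.30; interest $1,161.06 → $29,550.36; payment $6,347.35; balance $23,203.01
Month 4: opening $23,203.01; interest $1,161.06 → $24,364.07; payment $6,347.35; balance $18,016.72
Month 5: opening $18,016.72; interest $1,161.06 → $19,177.78; payment $6,347.35; balance $12,830.43
Month 6: opening $12,830.43; interest $1,161.06 → $13,991.49; payment $6,347.35; balance $7,644.14
Month 7: opening $7,644.14; interest $1,161.06 → $8,805.20; payment $6,347.35; balance $2,457.85
Month 8: opening $2,457.85; interest $1,161.06 → $3,618.91; payment $3,618.91; balance $0.00

$3,618.91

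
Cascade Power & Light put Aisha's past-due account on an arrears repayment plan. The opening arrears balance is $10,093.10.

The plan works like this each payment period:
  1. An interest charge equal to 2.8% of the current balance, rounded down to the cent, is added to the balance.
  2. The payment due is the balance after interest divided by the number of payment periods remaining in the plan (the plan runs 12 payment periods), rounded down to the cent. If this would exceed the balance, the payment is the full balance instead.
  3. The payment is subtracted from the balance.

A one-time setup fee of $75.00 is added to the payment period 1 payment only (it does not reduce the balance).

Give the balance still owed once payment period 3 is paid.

# | Opening | Interest | Payment | Fee | End bal
1 | $10,093.10 | $282.60 | $864.64 | $75.00 | $9,511.06
2 | $9,511.06 | $266.30 | $888.85 | — | $8,888.51
3 | $8,888.51 | $248.87 | $913.73 | — | $8,223.65

$8,223.65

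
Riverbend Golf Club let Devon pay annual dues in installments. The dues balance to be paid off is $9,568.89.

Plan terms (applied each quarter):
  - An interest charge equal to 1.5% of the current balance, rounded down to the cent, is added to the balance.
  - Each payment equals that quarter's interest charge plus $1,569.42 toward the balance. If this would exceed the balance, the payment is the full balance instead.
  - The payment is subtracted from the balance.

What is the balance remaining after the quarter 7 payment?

$0.00

# | Opening | Interest | Payment | End bal
1 | $9,568.89 | $143.53 | $1,712.95 | $7,999.47
2 | $7,999.47 | $119.99 | $1,689.41 | $6,430.05
3 | $6,430.05 | $96.45 | $1,665.87 | $4,860.63
4 | $4,860.63 | $72.90 | $1,642.32 | $3,291.21
5 | $3,291.21 | $49.36 | $1,618.78 | $1,721.79
6 | $1,721.79 | $25.82 | $1,595.24 | $152.37
7 | $152.37 | $2.28 | $154.65 | $0.00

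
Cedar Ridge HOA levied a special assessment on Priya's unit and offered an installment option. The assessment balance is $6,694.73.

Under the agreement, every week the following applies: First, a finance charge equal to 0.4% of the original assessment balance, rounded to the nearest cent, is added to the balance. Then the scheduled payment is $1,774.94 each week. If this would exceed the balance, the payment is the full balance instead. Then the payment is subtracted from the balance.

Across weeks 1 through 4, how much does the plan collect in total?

Week 1: $6,694.73 +$26.78 interest = $6,721.51; pay $1,774.94 → $4,946.57
Week 2: $4,946.57 +$26.78 interest = $4,973.35; pay $1,774.94 → $3,198.41
Week 3: $3,198.41 +$26.78 interest = $3,225.19; pay $1,774.94 → $1,450.25
Week 4: $1,450.25 +$26.78 interest = $1,477.03; pay $1,477.03 → $0.00
Total paid: $6,801.85

$6,801.85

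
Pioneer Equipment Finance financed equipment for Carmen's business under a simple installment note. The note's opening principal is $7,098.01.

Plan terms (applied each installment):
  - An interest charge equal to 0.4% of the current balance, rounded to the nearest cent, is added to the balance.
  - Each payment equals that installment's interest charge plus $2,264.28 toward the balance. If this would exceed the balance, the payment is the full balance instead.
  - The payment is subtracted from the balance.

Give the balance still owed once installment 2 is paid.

Installment 1: opening $7,098.01; interest $28.39 → $7,126.40; payment $2,292.67; balance $4,833.73
Installment 2: opening $4,833.73; interest $19.33 → $4,853.06; payment $2,283.61; balance $2,569.45

$2,569.45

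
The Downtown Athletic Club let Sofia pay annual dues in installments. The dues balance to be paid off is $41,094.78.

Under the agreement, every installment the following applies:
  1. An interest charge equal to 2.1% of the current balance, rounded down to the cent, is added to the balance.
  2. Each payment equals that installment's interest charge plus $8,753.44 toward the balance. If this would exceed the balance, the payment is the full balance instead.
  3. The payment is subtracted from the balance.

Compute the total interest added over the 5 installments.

Installment 1: $41,094.78 +$862.99 interest = $41,957.77; pay $9,616.43 → $32,341.34
Installment 2: $32,341.34 +$679.16 interest = $33,020.50; pay $9,432.60 → $23,587.90
Installment 3: $23,587.90 +$495.34 interest = $24,083.24; pay $9,248.78 → $14,834.46
Installment 4: $14,834.46 +$311.52 interest = $15,145.98; pay $9,064.96 → $6,081.02
Installment 5: $6,081.02 +$127.70 interest = $6,208.72; pay $6,208.72 → $0.00
Total interest: $862.99 + $679.16 + $495.34 + $311.52 + $127.70 = $2,476.71

$2,476.71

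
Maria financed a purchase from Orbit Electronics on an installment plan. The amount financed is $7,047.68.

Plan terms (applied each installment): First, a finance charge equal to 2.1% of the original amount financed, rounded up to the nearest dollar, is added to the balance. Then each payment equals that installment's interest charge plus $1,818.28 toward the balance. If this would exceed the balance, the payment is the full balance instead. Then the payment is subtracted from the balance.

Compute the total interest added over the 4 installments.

$596.00

# | Opening | Interest | Payment | End bal
1 | $7,047.68 | $149.00 | $1,967.28 | $5,229.40
2 | $5,229.40 | $149.00 | $1,967.28 | $3,411.12
3 | $3,411.12 | $149.00 | $1,967.28 | $1,592.84
4 | $1,592.84 | $149.00 | $1,741.84 | $0.00
Total interest: $149.00 + $149.00 + $149.00 + $149.00 = $596.00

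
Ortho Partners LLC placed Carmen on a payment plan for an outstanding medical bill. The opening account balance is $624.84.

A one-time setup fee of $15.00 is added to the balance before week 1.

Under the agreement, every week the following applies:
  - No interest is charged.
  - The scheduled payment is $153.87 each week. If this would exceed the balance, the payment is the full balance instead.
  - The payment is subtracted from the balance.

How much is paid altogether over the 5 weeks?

# | Opening | Payment | End bal
1 | $639.84 | $153.87 | $485.97
2 | $485.97 | $153.87 | $332.10
3 | $332.10 | $153.87 | $178.23
4 | $178.23 | $153.87 | $24.36
5 | $24.36 | $24.36 | $0.00
Total paid: $639.84

$639.84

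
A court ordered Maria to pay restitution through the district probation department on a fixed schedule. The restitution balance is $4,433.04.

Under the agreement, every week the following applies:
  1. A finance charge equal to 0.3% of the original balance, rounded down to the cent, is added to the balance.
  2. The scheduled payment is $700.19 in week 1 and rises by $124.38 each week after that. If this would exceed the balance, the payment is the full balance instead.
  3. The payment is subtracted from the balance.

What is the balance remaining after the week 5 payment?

$0.00

# | Opening | Interest | Payment | End bal
1 | $4,433.04 | $13.29 | $700.19 | $3,746.14
2 | $3,746.14 | $13.29 | $824.57 | $2,934.86
3 | $2,934.86 | $13.29 | $948.95 | $1,999.20
4 | $1,999.20 | $13.29 | $1,073.33 | $939.16
5 | $939.16 | $13.29 | $952.45 | $0.00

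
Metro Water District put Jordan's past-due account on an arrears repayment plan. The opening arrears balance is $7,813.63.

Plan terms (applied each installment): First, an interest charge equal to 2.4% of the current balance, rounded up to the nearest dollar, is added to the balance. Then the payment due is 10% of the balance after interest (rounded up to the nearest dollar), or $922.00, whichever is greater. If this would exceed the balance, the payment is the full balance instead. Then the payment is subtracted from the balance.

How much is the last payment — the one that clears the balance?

Installment 1: $7,813.63 +$188.00 interest = $8,001.63; pay $922.00 → $7,079.63
Installment 2: $7,079.63 +$170.00 interest = $7,249.63; pay $922.00 → $6,327.63
Installment 3: $6,327.63 +$152.00 interest = $6,479.63; pay $922.00 → $5,557.63
Installment 4: $5,557.63 +$134.00 interest = $5,691.63; pay $922.00 → $4,769.63
Installment 5: $4,769.63 +$115.00 interest = $4,884.63; pay $922.00 → $3,962.63
Installment 6: $3,962.63 +$96.00 interest = $4,058.63; pay $922.00 → $3,136.63
Installment 7: $3,136.63 +$76.00 interest = $3,212.63; pay $922.00 → $2,290.63
Installment 8: $2,290.63 +$55.00 interest = $2,345.63; pay $922.00 → $1,423.63
Installment 9: $1,423.63 +$35.00 interest = $1,458.63; pay $922.00 → $536.63
Installment 10: $536.63 +$13.00 interest = $549.63; pay $549.63 → $0.00

$549.63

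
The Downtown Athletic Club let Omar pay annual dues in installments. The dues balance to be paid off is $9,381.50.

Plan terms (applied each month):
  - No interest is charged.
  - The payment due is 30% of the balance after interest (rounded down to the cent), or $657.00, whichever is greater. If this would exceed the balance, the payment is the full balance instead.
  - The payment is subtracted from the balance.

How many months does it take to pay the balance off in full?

# | Opening | Payment | End bal
1 | $9,381.50 | $2,814.45 | $6,567.05
2 | $6,567.05 | $1,970.11 | $4,596.94
3 | $4,596.94 | $1,379.08 | $3,217.86
4 | $3,217.86 | $965.35 | $2,252.51
5 | $2,252.51 | $675.75 | $1,576.76
6 | $1,576.76 | $657.00 | $919.76
7 | $919.76 | $657.00 | $262.76
8 | $262.76 | $262.76 | $0.00
Balance reaches $0.00 in month 8.

8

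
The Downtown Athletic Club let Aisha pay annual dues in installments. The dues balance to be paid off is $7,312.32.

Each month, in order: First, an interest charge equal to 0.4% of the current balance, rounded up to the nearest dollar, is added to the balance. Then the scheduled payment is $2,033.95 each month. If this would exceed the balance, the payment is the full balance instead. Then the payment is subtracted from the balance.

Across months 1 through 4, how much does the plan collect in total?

$7,384.32

# | Opening | Interest | Payment | End bal
1 | $7,312.32 | $30.00 | $2,033.95 | $5,308.37
2 | $5,308.37 | $22.00 | $2,033.95 | $3,296.42
3 | $3,296.42 | $14.00 | $2,033.95 | $1,276.47
4 | $1,276.47 | $6.00 | $1,282.47 | $0.00
Total paid: $7,384.32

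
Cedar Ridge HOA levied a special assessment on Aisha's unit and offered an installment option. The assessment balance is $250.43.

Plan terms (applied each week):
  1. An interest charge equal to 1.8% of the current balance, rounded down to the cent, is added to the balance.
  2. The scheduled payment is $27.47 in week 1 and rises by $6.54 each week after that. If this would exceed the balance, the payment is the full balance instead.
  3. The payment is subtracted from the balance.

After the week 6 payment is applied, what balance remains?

$5.78

Week 1: $250.43 +$4.50 interest = $254.93; pay $27.47 → $227.46
Week 2: $227.46 +$4.09 interest = $231.55; pay $34.01 → $197.54
Week 3: $197.54 +$3.55 interest = $201.09; pay $40.55 → $160.54
Week 4: $160.54 +$2.88 interest = $163.42; pay $47.09 → $116.33
Week 5: $116.33 +$2.09 interest = $118.42; pay $53.63 → $64.79
Week 6: $64.79 +$1.16 interest = $65.95; pay $60.17 → $5.78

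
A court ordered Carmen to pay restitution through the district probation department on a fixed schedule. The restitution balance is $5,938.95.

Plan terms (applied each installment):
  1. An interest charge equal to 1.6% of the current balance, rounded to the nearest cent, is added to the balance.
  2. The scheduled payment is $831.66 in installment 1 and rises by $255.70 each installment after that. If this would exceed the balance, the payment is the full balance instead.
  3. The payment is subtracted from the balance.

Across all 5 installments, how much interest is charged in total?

$314.11

Installment 1: $5,938.95 +$95.02 interest = $6,033.97; pay $831.66 → $5,202.31
Installment 2: $5,202.31 +$83.24 interest = $5,285.55; pay $1,087.36 → $4,198.19
Installment 3: $4,198.19 +$67.17 interest = $4,265.36; pay $1,343.06 → $2,922.30
Installment 4: $2,922.30 +$46.76 interest = $2,969.06; pay $1,598.76 → $1,370.30
Installment 5: $1,370.30 +$21.92 interest = $1,392.22; pay $1,392.22 → $0.00
Total interest: $95.02 + $83.24 + $67.17 + $46.76 + $21.92 = $314.11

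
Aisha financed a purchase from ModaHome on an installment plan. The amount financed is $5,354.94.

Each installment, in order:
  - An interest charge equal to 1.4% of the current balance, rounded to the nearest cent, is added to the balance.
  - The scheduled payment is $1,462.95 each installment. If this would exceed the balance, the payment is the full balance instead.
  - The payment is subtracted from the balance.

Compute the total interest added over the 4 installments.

Installment 1: $5,354.94 +$74.97 interest = $5,429.91; pay $1,462.95 → $3,966.96
Installment 2: $3,966.96 +$55.54 interest = $4,022.50; pay $1,462.95 → $2,559.55
Installment 3: $2,559.55 +$35.83 interest = $2,595.38; pay $1,462.95 → $1,132.43
Installment 4: $1,132.43 +$15.85 interest = $1,148.28; pay $1,148.28 → $0.00
Total interest: $74.97 + $55.54 + $35.83 + $15.85 = $182.19

$182.19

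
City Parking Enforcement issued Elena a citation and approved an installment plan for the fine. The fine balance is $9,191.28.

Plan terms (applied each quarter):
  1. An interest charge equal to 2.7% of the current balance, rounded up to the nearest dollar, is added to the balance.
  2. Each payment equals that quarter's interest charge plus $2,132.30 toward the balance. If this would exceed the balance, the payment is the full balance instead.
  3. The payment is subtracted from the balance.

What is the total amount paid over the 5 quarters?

Quarter 1: opening $9,191.28; interest $249.00 → $9,440.28; payment $2,381.30; balance $7,058.98
Quarter 2: opening $7,058.98; interest $191.00 → $7,249.98; payment $2,323.30; balance $4,926.68
Quarter 3: opening $4,926.68; interest $134.00 → $5,060.68; payment $2,266.30; balance $2,794.38
Quarter 4: opening $2,794.38; interest $76.00 → $2,870.38; payment $2,208.30; balance $662.08
Quarter 5: opening $662.08; interest $18.00 → $680.08; payment $680.08; balance $0.00
Total paid: $9,859.28

$9,859.28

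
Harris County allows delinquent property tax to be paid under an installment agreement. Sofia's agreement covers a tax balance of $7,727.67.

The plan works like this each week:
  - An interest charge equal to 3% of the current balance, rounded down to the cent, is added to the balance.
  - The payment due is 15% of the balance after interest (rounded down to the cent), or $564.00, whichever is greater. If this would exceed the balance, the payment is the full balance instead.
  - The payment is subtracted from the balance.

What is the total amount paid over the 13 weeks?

Week 1: opening $7,727.67; interest $231.83 → $7,959.50; payment $1,193.92; balance $6,765.58
Week 2: opening $6,765.58; interest $202.96 → $6,968.54; payment $1,045.28; balance $5,923.26
Week 3: opening $5,923.26; interest $177.69 → $6,100.95; payment $915.14; balance $5,185.81
Week 4: opening $5,185.81; interest $155.57 → $5,341.38; payment $801.20; balance $4,540.18
Week 5: opening $4,540.18; interest $136.20 → $4,676.38; payment $701.45; balance $3,974.93
Week 6: opening $3,974.93; interest $119.24 → $4,094.17; payment $614.12; balance $3,480.05
Week 7: opening $3,480.05; interest $104.40 → $3,584.45; payment $564.00; balance $3,020.45
Week 8: opening $3,020.45; interest $90.61 → $3,111.06; payment $564.00; balance $2,547.06
Week 9: opening $2,547.06; interest $76.41 → $2,623.47; payment $564.00; balance $2,059.47
Week 10: opening $2,059.47; interest $61.78 → $2,121.25; payment $564.00; balance $1,557.25
Week 11: opening $1,557.25; interest $46.71 → $1,603.96; payment $564.00; balance $1,039.96
Week 12: opening $1,039.96; interest $31.19 → $1,071.15; payment $564.00; balance $507.15
Week 13: opening $507.15; interest $15.21 → $522.36; payment $522.36; balance $0.00
Total paid: $9,177.47

$9,177.47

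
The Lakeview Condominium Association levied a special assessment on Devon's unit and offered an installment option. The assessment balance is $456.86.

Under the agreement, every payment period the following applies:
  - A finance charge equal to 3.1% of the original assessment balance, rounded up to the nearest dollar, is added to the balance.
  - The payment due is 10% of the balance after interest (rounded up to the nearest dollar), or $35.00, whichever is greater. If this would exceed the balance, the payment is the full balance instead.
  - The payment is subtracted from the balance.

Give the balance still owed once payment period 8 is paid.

Payment period 1: opening $456.86; interest $15.00 → $471.86; payment $48.00; balance $423.86
Payment period 2: opening $423.86; interest $15.00 → $438.86; payment $44.00; balance $394.86
Payment period 3: opening $394.86; interest $15.00 → $409.86; payment $41.00; balance $368.86
Payment period 4: opening $368.86; interest $15.00 → $383.86; payment $39.00; balance $344.86
Payment period 5: opening $344.86; interest $15.00 → $359.86; payment $36.00; balance $323.86
Payment period 6: opening $323.86; interest $15.00 → $338.86; payment $35.00; balance $303.86
Payment period 7: opening $303.86; interest $15.00 → $318.86; payment $35.00; balance $283.86
Payment period 8: opening $283.86; interest $15.00 → $298.86; payment $35.00; balance $263.86

$263.86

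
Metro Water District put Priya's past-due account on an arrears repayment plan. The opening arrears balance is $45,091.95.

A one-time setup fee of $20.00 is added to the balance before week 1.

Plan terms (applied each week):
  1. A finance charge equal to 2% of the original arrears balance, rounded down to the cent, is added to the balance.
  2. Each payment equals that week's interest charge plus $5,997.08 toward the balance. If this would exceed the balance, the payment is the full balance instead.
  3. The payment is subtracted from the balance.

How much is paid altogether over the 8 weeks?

$52,326.59

Week 1: opening $45,111.95; interest $901.83 → $46,013.78; payment $6,898.91; balance $39,114.87
Week 2: opening $39,114.87; interest $901.83 → $40,016.70; payment $6,898.91; balance $33,117.79
Week 3: opening $33,117.79; interest $901.83 → $34,019.62; payment $6,898.91; balance $27,120.71
Week 4: opening $27,120.71; interest $901.83 → $28,022.54; payment $6,898.91; balance $21,123.63
Week 5: opening $21,123.63; interest $901.83 → $22,025.46; payment $6,898.91; balance $15,126.55
Week 6: opening $15,126.55; interest $901.83 → $16,028.38; payment $6,898.91; balance $9,129.47
Week 7: opening $9,129.47; interest $901.83 → $10,031.30; payment $6,898.91; balance $3,132.39
Week 8: opening $3,132.39; interest $901.83 → $4,034.22; payment $4,034.22; balance $0.00
Total paid: $52,326.59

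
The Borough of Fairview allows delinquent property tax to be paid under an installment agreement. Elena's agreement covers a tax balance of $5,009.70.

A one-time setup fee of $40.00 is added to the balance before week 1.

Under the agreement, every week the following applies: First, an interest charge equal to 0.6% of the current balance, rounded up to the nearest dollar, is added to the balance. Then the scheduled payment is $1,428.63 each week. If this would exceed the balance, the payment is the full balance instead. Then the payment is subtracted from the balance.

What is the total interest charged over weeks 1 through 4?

$72.00

Week 1: $5,049.70 +$31.00 interest = $5,080.70; pay $1,428.63 → $3,652.07
Week 2: $3,652.07 +$22.00 interest = $3,674.07; pay $1,428.63 → $2,245.44
Week 3: $2,245.44 +$14.00 interest = $2,259.44; pay $1,428.63 → $830.81
Week 4: $830.81 +$5.00 interest = $835.81; pay $835.81 → $0.00
Total interest: $31.00 + $22.00 + $14.00 + $5.00 = $72.00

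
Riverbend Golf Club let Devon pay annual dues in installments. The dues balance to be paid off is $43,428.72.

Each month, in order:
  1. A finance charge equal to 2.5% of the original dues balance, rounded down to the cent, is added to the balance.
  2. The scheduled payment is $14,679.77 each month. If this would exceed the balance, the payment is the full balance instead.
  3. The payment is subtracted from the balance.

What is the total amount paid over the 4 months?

$47,771.56

Month 1: $43,428.72 +$1,085.71 interest = $44,514.43; pay $14,679.77 → $29,834.66
Month 2: $29,834.66 +$1,085.71 interest = $30,920.37; pay $14,679.77 → $16,240.60
Month 3: $16,240.60 +$1,085.71 interest = $17,326.31; pay $14,679.77 → $2,646.54
Month 4: $2,646.54 +$1,085.71 interest = $3,732.25; pay $3,732.25 → $0.00
Total paid: $47,771.56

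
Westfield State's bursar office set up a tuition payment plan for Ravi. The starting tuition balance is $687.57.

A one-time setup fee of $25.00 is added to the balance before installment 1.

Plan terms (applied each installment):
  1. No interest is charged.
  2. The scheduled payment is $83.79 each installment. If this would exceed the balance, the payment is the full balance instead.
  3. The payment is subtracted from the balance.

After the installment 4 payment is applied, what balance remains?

# | Opening | Payment | End bal
1 | $712.57 | $83.79 | $628.78
2 | $628.78 | $83.79 | $544.99
3 | $544.99 | $83.79 | $461.20
4 | $461.20 | $83.79 | $377.41

$377.41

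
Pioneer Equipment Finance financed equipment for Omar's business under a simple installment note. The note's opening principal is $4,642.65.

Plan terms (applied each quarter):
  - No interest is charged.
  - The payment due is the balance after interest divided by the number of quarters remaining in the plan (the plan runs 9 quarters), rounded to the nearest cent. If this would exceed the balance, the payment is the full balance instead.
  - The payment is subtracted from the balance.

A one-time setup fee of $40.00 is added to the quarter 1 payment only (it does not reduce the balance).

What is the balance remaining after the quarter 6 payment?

Quarter 1: opening $4,642.65; payment $515.85 (+ $40.00 fee); balance $4,126.80
Quarter 2: opening $4,126.80; payment $515.85; balance $3,610.95
Quarter 3: opening $3,610.95; payment $515.85; balance $3,095.10
Quarter 4: opening $3,095.10; payment $515.85; balance $2,579.25
Quarter 5: opening $2,579.25; payment $515.85; balance $2,063.40
Quarter 6: opening $2,063.40; payment $515.85; balance $1,547.55

$1,547.55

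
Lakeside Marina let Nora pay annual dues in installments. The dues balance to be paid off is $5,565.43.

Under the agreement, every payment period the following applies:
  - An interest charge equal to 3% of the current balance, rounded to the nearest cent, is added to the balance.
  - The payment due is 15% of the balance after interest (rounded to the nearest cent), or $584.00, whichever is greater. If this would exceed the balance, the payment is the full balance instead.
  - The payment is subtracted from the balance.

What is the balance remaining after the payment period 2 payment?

$4,265.90

Payment period 1: $5,565.43 +$166.96 interest = $5,732.39; pay $859.86 → $4,872.53
Payment period 2: $4,872.53 +$146.18 interest = $5,018.71; pay $752.81 → $4,265.90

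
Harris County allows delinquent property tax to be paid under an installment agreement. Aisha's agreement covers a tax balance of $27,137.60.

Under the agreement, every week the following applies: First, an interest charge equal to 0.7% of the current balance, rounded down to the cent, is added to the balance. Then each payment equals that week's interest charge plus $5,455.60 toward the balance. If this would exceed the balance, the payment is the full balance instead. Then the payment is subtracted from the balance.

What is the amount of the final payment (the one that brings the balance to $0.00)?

# | Opening | Interest | Payment | End bal
1 | $27,137.60 | $189.96 | $5,645.56 | $21,682.00
2 | $21,682.00 | $151.77 | $5,607.37 | $16,226.40
3 | $16,226.40 | $113.58 | $5,569.18 | $10,770.80
4 | $10,770.80 | $75.39 | $5,530.99 | $5,315.20
5 | $5,315.20 | $37.20 | $5,352.40 | $0.00

$5,352.40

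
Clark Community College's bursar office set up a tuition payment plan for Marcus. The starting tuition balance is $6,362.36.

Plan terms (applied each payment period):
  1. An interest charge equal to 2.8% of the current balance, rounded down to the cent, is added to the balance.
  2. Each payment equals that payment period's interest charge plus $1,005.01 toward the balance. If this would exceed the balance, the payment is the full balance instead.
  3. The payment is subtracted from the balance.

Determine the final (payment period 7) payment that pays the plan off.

$341.60

# | Opening | Interest | Payment | End bal
1 | $6,362.36 | $178.14 | $1,183.15 | $5,357.35
2 | $5,357.35 | $150.00 | $1,155.01 | $4,352.34
3 | $4,352.34 | $121.86 | $1,126.87 | $3,347.33
4 | $3,347.33 | $93.72 | $1,098.73 | $2,342.32
5 | $2,342.32 | $65.58 | $1,070.59 | $1,337.31
6 | $1,337.31 | $37.44 | $1,042.45 | $332.30
7 | $332.30 | $9.30 | $341.60 | $0.00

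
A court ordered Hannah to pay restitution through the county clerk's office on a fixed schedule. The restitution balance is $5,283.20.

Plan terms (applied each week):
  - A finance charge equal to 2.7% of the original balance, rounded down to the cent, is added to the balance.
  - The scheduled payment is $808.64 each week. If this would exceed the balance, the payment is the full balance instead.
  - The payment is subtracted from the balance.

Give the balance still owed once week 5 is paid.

Week 1: $5,283.20 +$142.64 interest = $5,425.84; pay $808.64 → $4,617.20
Week 2: $4,617.20 +$142.64 interest = $4,759.84; pay $808.64 → $3,951.20
Week 3: $3,951.20 +$142.64 interest = $4,093.84; pay $808.64 → $3,285.20
Week 4: $3,285.20 +$142.64 interest = $3,427.84; pay $808.64 → $2,619.20
Week 5: $2,619.20 +$142.64 interest = $2,761.84; pay $808.64 → $1,953.20

$1,953.20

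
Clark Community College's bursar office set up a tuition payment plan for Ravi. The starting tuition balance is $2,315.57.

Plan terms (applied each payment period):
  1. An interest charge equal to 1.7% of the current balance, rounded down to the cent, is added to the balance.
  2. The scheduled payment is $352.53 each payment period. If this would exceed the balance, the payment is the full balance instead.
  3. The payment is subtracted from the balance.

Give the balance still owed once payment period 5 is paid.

Payment period 1: opening $2,315.57; interest $39.36 → $2,354.93; payment $352.53; balance $2,002.40
Payment period 2: opening $2,002.40; interest $34.04 → $2,036.44; payment $352.53; balance $1,683.91
Payment period 3: opening $1,683.91; interest $28.62 → $1,712.53; payment $352.53; balance $1,360.00
Payment period 4: opening $1,360.00; interest $23.12 → $1,383.12; payment $352.53; balance $1,030.59
Payment period 5: opening $1,030.59; interest $17.52 → $1,048.11; payment $352.53; balance $695.58

$695.58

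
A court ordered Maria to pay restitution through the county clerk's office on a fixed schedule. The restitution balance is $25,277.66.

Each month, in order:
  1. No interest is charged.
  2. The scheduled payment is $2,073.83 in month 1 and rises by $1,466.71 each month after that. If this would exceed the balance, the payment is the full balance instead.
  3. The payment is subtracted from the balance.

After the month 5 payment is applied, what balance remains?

$241.41

Month 1: $25,277.66 − $2,073.83 → $23,203.83
Month 2: $23,203.83 − $3,540.54 → $19,663.29
Month 3: $19,663.29 − $5,007.25 → $14,656.04
Month 4: $14,656.04 − $6,473.96 → $8,182.08
Month 5: $8,182.08 − $7,940.67 → $241.41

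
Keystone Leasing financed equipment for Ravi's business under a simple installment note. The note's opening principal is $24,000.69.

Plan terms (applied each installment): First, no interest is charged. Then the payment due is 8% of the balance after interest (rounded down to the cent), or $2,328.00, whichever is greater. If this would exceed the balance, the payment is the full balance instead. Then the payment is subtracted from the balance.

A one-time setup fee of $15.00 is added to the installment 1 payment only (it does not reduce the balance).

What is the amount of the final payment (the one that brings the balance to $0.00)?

$720.69

Installment 1: opening $24,000.69; payment $2,328.00 (+ $15.00 fee); balance $21,672.69
Installment 2: opening $21,672.69; payment $2,328.00; balance $19,344.69
Installment 3: opening $19,344.69; payment $2,328.00; balance $17,016.69
Installment 4: opening $17,016.69; payment $2,328.00; balance $14,688.69
Installment 5: opening $14,688.69; payment $2,328.00; balance $12,360.69
Installment 6: opening $12,360.69; payment $2,328.00; balance $10,032.69
Installment 7: opening $10,032.69; payment $2,328.00; balance $7,704.69
Installment 8: opening $7,704.69; payment $2,328.00; balance $5,376.69
Installment 9: opening $5,376.69; payment $2,328.00; balance $3,048.69
Installment 10: opening $3,048.69; payment $2,328.00; balance $720.69
Installment 11: opening $720.69; payment $720.69; balance $0.00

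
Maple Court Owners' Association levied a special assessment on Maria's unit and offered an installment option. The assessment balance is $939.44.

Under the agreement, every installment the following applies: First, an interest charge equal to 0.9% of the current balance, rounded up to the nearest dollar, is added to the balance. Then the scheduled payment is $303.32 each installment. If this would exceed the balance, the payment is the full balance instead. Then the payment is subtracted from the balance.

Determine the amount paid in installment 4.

Installment 1: $939.44 +$9.00 interest = $948.44; pay $303.32 → $645.12
Installment 2: $645.12 +$6.00 interest = $651.12; pay $303.32 → $347.80
Installment 3: $347.80 +$4.00 interest = $351.80; pay $303.32 → $48.48
Installment 4: $48.48 +$1.00 interest = $49.48; pay $49.48 → $0.00

$49.48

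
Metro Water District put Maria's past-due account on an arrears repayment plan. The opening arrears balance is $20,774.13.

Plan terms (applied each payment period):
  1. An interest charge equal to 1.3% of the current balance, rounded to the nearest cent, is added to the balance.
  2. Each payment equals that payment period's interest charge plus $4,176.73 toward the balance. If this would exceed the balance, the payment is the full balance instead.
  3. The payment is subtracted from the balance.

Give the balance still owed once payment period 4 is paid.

# | Opening | Interest | Payment | End bal
1 | $20,774.13 | $270.06 | $4,446.79 | $16,597.40
2 | $16,597.40 | $215.77 | $4,392.50 | $12,420.67
3 | $12,420.67 | $161.47 | $4,338.20 | $8,243.94
4 | $8,243.94 | $107.17 | $4,283.90 | $4,067.21

$4,067.21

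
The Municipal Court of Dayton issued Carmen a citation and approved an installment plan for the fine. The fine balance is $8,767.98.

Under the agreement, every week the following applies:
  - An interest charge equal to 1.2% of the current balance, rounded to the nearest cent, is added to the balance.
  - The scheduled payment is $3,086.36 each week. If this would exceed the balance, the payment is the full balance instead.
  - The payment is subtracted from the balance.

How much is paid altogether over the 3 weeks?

$8,975.88

Week 1: $8,767.98 +$105.22 interest = $8,873.20; pay $3,086.36 → $5,786.84
Week 2: $5,786.84 +$69.44 interest = $5,856.28; pay $3,086.36 → $2,769.92
Week 3: $2,769.92 +$33.24 interest = $2,803.16; pay $2,803.16 → $0.00
Total paid: $8,975.88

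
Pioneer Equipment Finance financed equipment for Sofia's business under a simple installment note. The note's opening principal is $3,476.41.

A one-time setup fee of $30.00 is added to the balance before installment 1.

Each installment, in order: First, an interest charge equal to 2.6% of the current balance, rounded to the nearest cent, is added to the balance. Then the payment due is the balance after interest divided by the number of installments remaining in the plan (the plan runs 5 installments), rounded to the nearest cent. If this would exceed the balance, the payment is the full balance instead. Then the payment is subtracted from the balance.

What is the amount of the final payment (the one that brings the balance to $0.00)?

Installment 1: $3,506.41 +$91.17 interest = $3,597.58; pay $719.52 → $2,878.06
Installment 2: $2,878.06 +$74.83 interest = $2,952.89; pay $738.22 → $2,214.67
Installment 3: $2,214.67 +$57.58 interest = $2,272.25; pay $757.42 → $1,514.83
Installment 4: $1,514.83 +$39.39 interest = $1,554.22; pay $777.11 → $777.11
Installment 5: $777.11 +$20.20 interest = $797.31; pay $797.31 → $0.00

$797.31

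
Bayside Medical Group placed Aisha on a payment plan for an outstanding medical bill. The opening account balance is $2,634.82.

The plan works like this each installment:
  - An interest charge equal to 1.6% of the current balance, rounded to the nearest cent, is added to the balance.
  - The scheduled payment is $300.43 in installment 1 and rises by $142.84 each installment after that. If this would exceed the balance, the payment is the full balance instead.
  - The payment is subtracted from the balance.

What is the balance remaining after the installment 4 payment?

$710.45

Installment 1: $2,634.82 +$42.16 interest = $2,676.98; pay $300.43 → $2,376.55
Installment 2: $2,376.55 +$38.02 interest = $2,414.57; pay $443.27 → $1,971.30
Installment 3: $1,971.30 +$31.54 interest = $2,002.84; pay $586.11 → $1,416.73
Installment 4: $1,416.73 +$22.67 interest = $1,439.40; pay $728.95 → $710.45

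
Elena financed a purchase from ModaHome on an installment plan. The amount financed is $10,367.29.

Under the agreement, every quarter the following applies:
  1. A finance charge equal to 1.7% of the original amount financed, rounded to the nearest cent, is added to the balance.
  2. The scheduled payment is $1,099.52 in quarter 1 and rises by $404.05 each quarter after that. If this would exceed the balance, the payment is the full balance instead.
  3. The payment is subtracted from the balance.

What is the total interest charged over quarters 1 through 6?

$1,057.44

Quarter 1: opening $10,367.29; interest $176.24 → $10,543.53; payment $1,099.52; balance $9,444.01
Quarter 2: opening $9,444.01; interest $176.24 → $9,620.25; payment $1,503.57; balance $8,116.68
Quarter 3: opening $8,116.68; interest $176.24 → $8,292.92; payment $1,907.62; balance $6,385.30
Quarter 4: opening $6,385.30; interest $176.24 → $6,561.54; payment $2,311.67; balance $4,249.87
Quarter 5: opening $4,249.87; interest $176.24 → $4,426.11; payment $2,715.72; balance $1,710.39
Quarter 6: opening $1,710.39; interest $176.24 → $1,886.63; payment $1,886.63; balance $0.00
Total interest: $176.24 + $176.24 + $176.24 + $176.24 + $176.24 + $176.24 = $1,057.44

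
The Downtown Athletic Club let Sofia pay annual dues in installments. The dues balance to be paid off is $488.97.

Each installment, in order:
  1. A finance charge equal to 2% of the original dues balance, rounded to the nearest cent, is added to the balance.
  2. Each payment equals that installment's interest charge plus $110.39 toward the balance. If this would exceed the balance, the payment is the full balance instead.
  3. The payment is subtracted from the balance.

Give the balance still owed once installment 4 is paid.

$47.41

Installment 1: opening $488.97; interest $9.78 → $498.75; payment $120.17; balance $378.58
Installment 2: opening $378.58; interest $9.78 → $388.36; payment $120.17; balance $268.19
Installment 3: opening $268.19; interest $9.78 → $277.97; payment $120.17; balance $157.80
Installment 4: opening $157.80; interest $9.78 → $167.58; payment $120.17; balance $47.41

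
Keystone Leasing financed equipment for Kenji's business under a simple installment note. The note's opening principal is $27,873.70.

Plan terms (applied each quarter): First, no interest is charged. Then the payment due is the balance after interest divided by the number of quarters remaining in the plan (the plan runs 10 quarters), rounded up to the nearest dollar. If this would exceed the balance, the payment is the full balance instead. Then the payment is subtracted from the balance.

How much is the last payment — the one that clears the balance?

Quarter 1: opening $27,873.70; payment $2,788.00; balance $25,085.70
Quarter 2: opening $25,085.70; payment $2,788.00; balance $22,297.70
Quarter 3: opening $22,297.70; payment $2,788.00; balance $19,509.70
Quarter 4: opening $19,509.70; payment $2,788.00; balance $16,721.70
Quarter 5: opening $16,721.70; payment $2,787.00; balance $13,934.70
Quarter 6: opening $13,934.70; payment $2,787.00; balance $11,147.70
Quarter 7: opening $11,147.70; payment $2,787.00; balance $8,360.70
Quarter 8: opening $8,360.70; payment $2,787.00; balance $5,573.70
Quarter 9: opening $5,573.70; payment $2,787.00; balance $2,786.70
Quarter 10: opening $2,786.70; payment $2,786.70; balance $0.00

$2,786.70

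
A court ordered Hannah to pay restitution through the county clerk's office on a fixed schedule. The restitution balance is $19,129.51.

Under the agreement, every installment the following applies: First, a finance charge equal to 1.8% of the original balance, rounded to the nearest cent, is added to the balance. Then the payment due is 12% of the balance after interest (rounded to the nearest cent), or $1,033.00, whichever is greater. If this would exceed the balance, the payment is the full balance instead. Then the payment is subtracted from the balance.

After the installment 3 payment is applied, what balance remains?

Installment 1: opening $19,129.51; interest $344.33 → $19,473.84; payment $2,336.86; balance $17,136.98
Installment 2: opening $17,136.98; interest $344.33 → $17,481.31; payment $2,097.76; balance $15,383.55
Installment 3: opening $15,383.55; interest $344.33 → $15,727.88; payment $1,887.35; balance $13,840.53

$13,840.53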